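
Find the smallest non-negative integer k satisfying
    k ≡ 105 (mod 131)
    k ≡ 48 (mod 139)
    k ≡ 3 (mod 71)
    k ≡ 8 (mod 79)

From k ≡ 105 (mod 131) write k = 105 + 131t. Substituting into k ≡ 48 (mod 139) gives 131t ≡ 82 (mod 139), and since 131⁻¹ ≡ 52 (mod 139), t ≡ 94. Hence k ≡ 105 + 131·94 = 12419 (mod 18209).
From k ≡ 12419 (mod 18209) write k = 12419 + 18209t. Substituting into k ≡ 3 (mod 71) gives 18209t ≡ 9 (mod 71), and since 33⁻¹ ≡ 28 (mod 71), t ≡ 39. Hence k ≡ 12419 + 18209·39 = 722570 (mod 1292839).
From k ≡ 722570 (mod 1292839) write k = 722570 + 1292839t. Substituting into k ≡ 8 (mod 79) gives 1292839t ≡ 51 (mod 79), and since 4⁻¹ ≡ 20 (mod 79), t ≡ 72. Hence k ≡ 722570 + 1292839·72 = 93806978 (mod 102134281).

93806978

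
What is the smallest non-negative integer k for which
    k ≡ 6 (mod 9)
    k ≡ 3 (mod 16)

From k ≡ 6 (mod 9) write k = 6 + 9t. Substituting into k ≡ 3 (mod 16) gives 9t ≡ 13 (mod 16), and since 9⁻¹ ≡ 9 (mod 16), t ≡ 5. Hence k ≡ 6 + 9·5 = 51 (mod 144).

51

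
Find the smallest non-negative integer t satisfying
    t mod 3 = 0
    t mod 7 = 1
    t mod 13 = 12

246

From t ≡ 0 (mod 3) write t = 0 + 3s. Substituting into t ≡ 1 (mod 7) gives 3s ≡ 1 (mod 7), and since 3⁻¹ ≡ 5 (mod 7), s ≡ 5. Hence t ≡ 0 + 3·5 = 15 (mod 21).
From t ≡ 15 (mod 21) write t = 15 + 21s. Substituting into t ≡ 12 (mod 13) gives 21s ≡ 10 (mod 13), and since 8⁻¹ ≡ 5 (mod 13), s ≡ 11. Hence t ≡ 15 + 21·11 = 246 (mod 273).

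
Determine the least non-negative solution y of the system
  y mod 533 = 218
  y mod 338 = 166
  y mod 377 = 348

gcd(533, 338) = 13 and 13 | (166 − 218), so the pair is consistent; merging gives y ≡ 13010 (mod 13858), where 13858 = lcm(533, 338).
gcd(13858, 377) = 13 and 13 | (348 − 13010), so the pair is consistent; merging gives y ≡ 276312 (mod 401882), where 401882 = lcm(13858, 377).
The solution is unique modulo lcm(533, 338, 377) = 401882.

276312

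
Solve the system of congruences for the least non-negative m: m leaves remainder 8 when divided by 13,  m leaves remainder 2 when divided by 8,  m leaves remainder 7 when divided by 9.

34

The moduli are pairwise coprime; N = 13·8·9 = 936.
N/13 = 72; 72 ≡ 7 (mod 13); 7·2 ≡ 1, so inverse 2.
N/8 = 117; 117 ≡ 5 (mod 8); 5·5 ≡ 1, so inverse 5.
N/9 = 104; 104 ≡ 5 (mod 9); 5·2 ≡ 1, so inverse 2.
m ≡ 8·72·2 + 2·117·5 + 7·104·2 = 3778.
3778 mod 936 = 34.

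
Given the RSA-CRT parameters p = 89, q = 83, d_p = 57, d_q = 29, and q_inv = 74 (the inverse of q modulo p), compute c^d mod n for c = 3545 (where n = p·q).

m₁ = c^(d_p) mod p: c ≡ 74 (mod 89), and 74^57 mod 89 = 59.
m₂ = c^(d_q) mod q: c ≡ 59 (mod 83), and 59^29 mod 83 = 4.
h = q_inv·(m₁ − m₂) mod p = 74·(59 − 4) mod 89 = 65.
m = m₂ + h·q = 4 + 65·83 = 5399.

5399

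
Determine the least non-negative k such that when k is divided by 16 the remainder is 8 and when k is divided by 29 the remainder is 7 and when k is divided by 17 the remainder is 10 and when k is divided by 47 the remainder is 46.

From k ≡ 8 (mod 16) write k = 8 + 16t. Substituting into k ≡ 7 (mod 29) gives 16t ≡ 28 (mod 29), and since 16⁻¹ ≡ 20 (mod 29), t ≡ 9. Hence k ≡ 8 + 16·9 = 152 (mod 464).
From k ≡ 152 (mod 464) write k = 152 + 464t. Substituting into k ≡ 10 (mod 17) gives 464t ≡ 11 (mod 17), and since 5⁻¹ ≡ 7 (mod 17), t ≡ 9. Hence k ≡ 152 + 464·9 = 4328 (mod 7888).
From k ≡ 4328 (mod 7888) write k = 4328 + 7888t. Substituting into k ≡ 46 (mod 47) gives 7888t ≡ 42 (mod 47), and since 39⁻¹ ≡ 41 (mod 47), t ≡ 30. Hence k ≡ 4328 + 7888·30 = 240968 (mod 370736).

240968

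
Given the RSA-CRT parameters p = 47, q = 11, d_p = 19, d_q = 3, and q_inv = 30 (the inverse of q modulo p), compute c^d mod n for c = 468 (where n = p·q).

326

m₁ = c^(d_p) mod p: c ≡ 45 (mod 47), and 45^19 mod 47 = 44.
m₂ = c^(d_q) mod q: c ≡ 6 (mod 11), and 6^3 mod 11 = 7.
h = q_inv·(m₁ − m₂) mod p = 30·(44 − 7) mod 47 = 29.
m = m₂ + h·q = 7 + 29·11 = 326.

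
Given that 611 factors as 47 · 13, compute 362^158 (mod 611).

Mod 47: 362 ≡ 33; by Fermat, exponent reduces to 158 mod 46 = 20; 33^20 ≡ 34 (mod 47).
Mod 13: 362 ≡ 11; by Fermat, exponent reduces to 158 mod 12 = 2; 11^2 ≡ 4 (mod 13).
Combine by CRT: x ≡ 34 (mod 47), x ≡ 4 (mod 13) ⇒ x ≡ 316 (mod 611).

316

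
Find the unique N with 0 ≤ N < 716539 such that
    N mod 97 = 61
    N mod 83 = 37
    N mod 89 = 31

The moduli are pairwise coprime; M = 97·83·89 = 716539.
M/97 = 7387; 7387 ≡ 15 (mod 97); 15·13 ≡ 1, so inverse 13.
M/83 = 8633; 8633 ≡ 1 (mod 83), inverse 1.
M/89 = 8051; 8051 ≡ 41 (mod 89); 41·76 ≡ 1, so inverse 76.
N ≡ 61·7387·13 + 37·8633·1 + 31·8051·76 = 25145468.
25145468 mod 716539 = 66603.

66603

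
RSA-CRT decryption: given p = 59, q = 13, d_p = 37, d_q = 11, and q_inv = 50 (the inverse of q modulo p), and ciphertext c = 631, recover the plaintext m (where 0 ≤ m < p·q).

m₁ = c^(d_p) mod p: c ≡ 41 (mod 59), and 41^37 mod 59 = 48.
m₂ = c^(d_q) mod q: c ≡ 7 (mod 13), and 7^11 mod 13 = 2.
h = q_inv·(m₁ − m₂) mod p = 50·(48 − 2) mod 59 = 58.
m = m₂ + h·q = 2 + 58·13 = 756.

756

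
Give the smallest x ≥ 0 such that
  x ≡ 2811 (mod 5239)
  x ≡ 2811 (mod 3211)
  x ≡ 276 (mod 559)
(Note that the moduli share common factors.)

2093172

Combine the congruences pairwise.
gcd(5239, 3211) = 169 and 169 | (2811 − 2811), so the pair is consistent; merging gives x ≡ 2811 (mod 99541), where 99541 = lcm(5239, 3211).
gcd(99541, 559) = 13 and 13 | (276 − 2811), so the pair is consistent; merging gives x ≡ 2093172 (mod 4280263), where 4280263 = lcm(99541, 559).
The solution is unique modulo lcm(5239, 3211, 559) = 4280263.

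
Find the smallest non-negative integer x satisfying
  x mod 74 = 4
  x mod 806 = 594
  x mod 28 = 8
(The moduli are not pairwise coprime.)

gcd(74, 806) = 2 and 2 | (594 − 4), so the pair is consistent; merging gives x ≡ 7848 (mod 29822), where 29822 = lcm(74, 806).
gcd(29822, 28) = 2 and 2 | (8 − 7848), so the pair is consistent; merging gives x ≡ 7848 (mod 417508), where 417508 = lcm(29822, 28).
The solution is unique modulo lcm(74, 806, 28) = 417508.

7848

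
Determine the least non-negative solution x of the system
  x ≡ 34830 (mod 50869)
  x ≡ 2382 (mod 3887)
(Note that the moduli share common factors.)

Combine the congruences pairwise.
gcd(50869, 3887) = 169 and 169 | (2382 − 34830), so the pair is consistent; merging gives x ≡ 1001341 (mod 1169987), where 1169987 = lcm(50869, 3887).
The solution is unique modulo lcm(50869, 3887) = 1169987.

1001341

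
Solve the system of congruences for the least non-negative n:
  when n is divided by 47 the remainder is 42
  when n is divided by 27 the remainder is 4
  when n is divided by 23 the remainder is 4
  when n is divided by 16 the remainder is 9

From n ≡ 42 (mod 47) write n = 42 + 47t. Substituting into n ≡ 4 (mod 27) gives 47t ≡ 16 (mod 27), and since 20⁻¹ ≡ 23 (mod 27), t ≡ 17. Hence n ≡ 42 + 47·17 = 841 (mod 1269).
From n ≡ 841 (mod 1269) write n = 841 + 1269t. Substituting into n ≡ 4 (mod 23) gives 1269t ≡ 14 (mod 23), and since 4⁻¹ ≡ 6 (mod 23), t ≡ 15. Hence n ≡ 841 + 1269·15 = 19876 (mod 29187).
From n ≡ 19876 (mod 29187) write n = 19876 + 29187t. Substituting into n ≡ 9 (mod 16) gives 29187t ≡ 5 (mod 16), and since 3⁻¹ ≡ 11 (mod 16), t ≡ 7. Hence n ≡ 19876 + 29187·7 = 224185 (mod 466992).

224185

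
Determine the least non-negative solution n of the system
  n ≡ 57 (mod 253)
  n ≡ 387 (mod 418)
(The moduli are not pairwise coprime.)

Combine the congruences pairwise.
gcd(253, 418) = 11 and 11 | (387 − 57), so the pair is consistent; merging gives n ≡ 9165 (mod 9614), where 9614 = lcm(253, 418).
The solution is unique modulo lcm(253, 418) = 9614.

9165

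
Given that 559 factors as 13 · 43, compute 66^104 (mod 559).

144

Mod 13: 66 ≡ 1; by Fermat, exponent reduces to 104 mod 12 = 8; 1^8 ≡ 1 (mod 13).
Mod 43: 66 ≡ 23; by Fermat, exponent reduces to 104 mod 42 = 20; 23^20 ≡ 15 (mod 43).
Combine by CRT: x ≡ 1 (mod 13), x ≡ 15 (mod 43) ⇒ x ≡ 144 (mod 559).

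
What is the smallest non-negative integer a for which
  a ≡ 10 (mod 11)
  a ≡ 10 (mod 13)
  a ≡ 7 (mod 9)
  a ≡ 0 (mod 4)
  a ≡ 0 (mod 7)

The moduli are pairwise coprime; N = 11·13·9·4·7 = 36036.
N/11 = 3276; 3276 ≡ 9 (mod 11); 9·5 ≡ 1, so inverse 5.
N/13 = 2772; 2772 ≡ 3 (mod 13); 3·9 ≡ 1, so inverse 9.
N/9 = 4004; 4004 ≡ 8 (mod 9); 8·8 ≡ 1, so inverse 8.
N/4 = 9009; 9009 ≡ 1 (mod 4), inverse 1.
N/7 = 5148; 5148 ≡ 3 (mod 7); 3·5 ≡ 1, so inverse 5.
a ≡ 10·3276·5 + 10·2772·9 + 7·4004·8 + 0·9009·1 + 0·5148·5 = 637504.
637504 mod 36036 = 24892.

24892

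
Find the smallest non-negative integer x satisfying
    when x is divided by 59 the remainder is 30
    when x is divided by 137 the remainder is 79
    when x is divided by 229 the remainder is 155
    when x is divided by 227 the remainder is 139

From x ≡ 30 (mod 59) write x = 30 + 59t. Substituting into x ≡ 79 (mod 137) gives 59t ≡ 49 (mod 137), and since 59⁻¹ ≡ 72 (mod 137), t ≡ 103. Hence x ≡ 30 + 59·103 = 6107 (mod 8083).
From x ≡ 6107 (mod 8083) write x = 6107 + 8083t. Substituting into x ≡ 155 (mod 229) gives 8083t ≡ 2 (mod 229), and since 68⁻¹ ≡ 64 (mod 229), t ≡ 128. Hence x ≡ 6107 + 8083·128 = 1040731 (mod 1851007).
From x ≡ 1040731 (mod 1851007) write x = 1040731 + 1851007t. Substituting into x ≡ 139 (mod 227) gives 1851007t ≡ 203 (mod 227), and since 49⁻¹ ≡ 139 (mod 227), t ≡ 69. Hence x ≡ 1040731 + 1851007·69 = 128760214 (mod 420178589).

128760214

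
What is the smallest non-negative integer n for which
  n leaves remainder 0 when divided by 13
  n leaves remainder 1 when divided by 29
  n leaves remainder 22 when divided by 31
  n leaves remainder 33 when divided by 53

From n ≡ 0 (mod 13) write n = 0 + 13t. Substituting into n ≡ 1 (mod 29) gives 13t ≡ 1 (mod 29), and since 13⁻¹ ≡ 9 (mod 29), t ≡ 9. Hence n ≡ 0 + 13·9 = 117 (mod 377).
From n ≡ 117 (mod 377) write n = 117 + 377t. Substituting into n ≡ 22 (mod 31) gives 377t ≡ 29 (mod 31), and since 5⁻¹ ≡ 25 (mod 31), t ≡ 12. Hence n ≡ 117 + 377·12 = 4641 (mod 11687).
From n ≡ 4641 (mod 11687) write n = 4641 + 11687t. Substituting into n ≡ 33 (mod 53) gives 11687t ≡ 3 (mod 53), and since 27⁻¹ ≡ 2 (mod 53), t ≡ 6. Hence n ≡ 4641 + 11687·6 = 74763 (mod 619411).

74763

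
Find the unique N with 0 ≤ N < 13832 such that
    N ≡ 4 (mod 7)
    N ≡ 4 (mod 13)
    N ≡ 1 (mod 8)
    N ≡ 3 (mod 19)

10833

From N ≡ 4 (mod 7) write N = 4 + 7t. Substituting into N ≡ 4 (mod 13) gives 7t ≡ 0 (mod 13), and since 7⁻¹ ≡ 2 (mod 13), t ≡ 0. Hence N ≡ 4 + 7·0 = 4 (mod 91).
From N ≡ 4 (mod 91) write N = 4 + 91t. Substituting into N ≡ 1 (mod 8) gives 91t ≡ 5 (mod 8), and since 3⁻¹ ≡ 3 (mod 8), t ≡ 7. Hence N ≡ 4 + 91·7 = 641 (mod 728).
From N ≡ 641 (mod 728) write N = 641 + 728t. Substituting into N ≡ 3 (mod 19) gives 728t ≡ 8 (mod 19), and since 6⁻¹ ≡ 16 (mod 19), t ≡ 14. Hence N ≡ 641 + 728·14 = 10833 (mod 13832).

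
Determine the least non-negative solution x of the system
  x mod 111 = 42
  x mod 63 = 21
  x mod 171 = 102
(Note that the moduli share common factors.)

6258

Combine the congruences pairwise.
gcd(111, 63) = 3 and 3 | (21 − 42), so the pair is consistent; merging gives x ≡ 1596 (mod 2331), where 2331 = lcm(111, 63).
gcd(2331, 171) = 9 and 9 | (102 − 1596), so the pair is consistent; merging gives x ≡ 6258 (mod 44289), where 44289 = lcm(2331, 171).
The solution is unique modulo lcm(111, 63, 171) = 44289.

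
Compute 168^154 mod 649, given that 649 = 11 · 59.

411

Mod 11: 168 ≡ 3; by Fermat, exponent reduces to 154 mod 10 = 4; 3^4 ≡ 4 (mod 11).
Mod 59: 168 ≡ 50; by Fermat, exponent reduces to 154 mod 58 = 38; 50^38 ≡ 57 (mod 59).
Combine by CRT: x ≡ 4 (mod 11), x ≡ 57 (mod 59) ⇒ x ≡ 411 (mod 649).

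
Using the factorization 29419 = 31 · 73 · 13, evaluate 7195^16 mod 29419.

18287

Mod 31: 7195 ≡ 3; 3^16 ≡ 28 (mod 31).
Mod 73: 7195 ≡ 41; 41^16 ≡ 37 (mod 73).
Mod 13: 7195 ≡ 6; by Fermat, exponent reduces to 16 mod 12 = 4; 6^4 ≡ 9 (mod 13).
Combine by CRT: x ≡ 28 (mod 31), x ≡ 37 (mod 73), x ≡ 9 (mod 13) ⇒ x ≡ 18287 (mod 29419).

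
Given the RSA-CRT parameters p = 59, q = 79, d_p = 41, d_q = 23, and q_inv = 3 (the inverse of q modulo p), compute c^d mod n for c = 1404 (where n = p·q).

1439

m₁ = c^(d_p) mod p: c ≡ 47 (mod 59), and 47^41 mod 59 = 23.
m₂ = c^(d_q) mod q: c ≡ 61 (mod 79), and 61^23 mod 79 = 17.
h = q_inv·(m₁ − m₂) mod p = 3·(23 − 17) mod 59 = 18.
m = m₂ + h·q = 17 + 18·79 = 1439.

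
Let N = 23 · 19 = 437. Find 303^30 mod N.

Mod 23: 303 ≡ 4; by Fermat, exponent reduces to 30 mod 22 = 8; 4^8 ≡ 9 (mod 23).
Mod 19: 303 ≡ 18; by Fermat, exponent reduces to 30 mod 18 = 12; 18^12 ≡ 1 (mod 19).
Combine by CRT: x ≡ 9 (mod 23), x ≡ 1 (mod 19) ⇒ x ≡ 400 (mod 437).

400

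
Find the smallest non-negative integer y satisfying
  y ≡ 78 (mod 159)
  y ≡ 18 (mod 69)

Combine the congruences pairwise.
gcd(159, 69) = 3 and 3 | (18 − 78), so the pair is consistent; merging gives y ≡ 1191 (mod 3657), where 3657 = lcm(159, 69).
The solution is unique modulo lcm(159, 69) = 3657.

1191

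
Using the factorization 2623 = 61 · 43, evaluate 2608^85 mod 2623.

1146

Mod 61: 2608 ≡ 46; by Fermat, exponent reduces to 85 mod 60 = 25; 46^25 ≡ 48 (mod 61).
Mod 43: 2608 ≡ 28; by Fermat, exponent reduces to 85 mod 42 = 1; 28^1 ≡ 28 (mod 43).
Combine by CRT: x ≡ 48 (mod 61), x ≡ 28 (mod 43) ⇒ x ≡ 1146 (mod 2623).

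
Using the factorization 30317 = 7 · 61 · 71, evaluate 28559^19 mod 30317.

2673

Mod 7: 28559 ≡ 6; by Fermat, exponent reduces to 19 mod 6 = 1; 6^1 ≡ 6 (mod 7).
Mod 61: 28559 ≡ 11; 11^19 ≡ 50 (mod 61).
Mod 71: 28559 ≡ 17; 17^19 ≡ 46 (mod 71).
Combine by CRT: x ≡ 6 (mod 7), x ≡ 50 (mod 61), x ≡ 46 (mod 71) ⇒ x ≡ 2673 (mod 30317).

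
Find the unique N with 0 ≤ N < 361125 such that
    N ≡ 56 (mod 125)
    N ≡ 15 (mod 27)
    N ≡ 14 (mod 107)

262806

The moduli are pairwise coprime; M = 125·27·107 = 361125.
M/125 = 2889; 2889 ≡ 14 (mod 125); 14·9 ≡ 1, so inverse 9.
M/27 = 13375; 13375 ≡ 10 (mod 27); 10·19 ≡ 1, so inverse 19.
M/107 = 3375; 3375 ≡ 58 (mod 107); 58·24 ≡ 1, so inverse 24.
N ≡ 56·2889·9 + 15·13375·19 + 14·3375·24 = 6401931.
6401931 mod 361125 = 262806.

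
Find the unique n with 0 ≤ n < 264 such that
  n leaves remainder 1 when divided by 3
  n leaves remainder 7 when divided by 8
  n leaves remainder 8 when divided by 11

151

Combine the congruences pairwise.
From n ≡ 1 (mod 3) write n = 1 + 3t. Substituting into n ≡ 7 (mod 8) gives 3t ≡ 6 (mod 8), and since 3⁻¹ ≡ 3 (mod 8), t ≡ 2. Hence n ≡ 1 + 3·2 = 7 (mod 24).
From n ≡ 7 (mod 24) write n = 7 + 24t. Substituting into n ≡ 8 (mod 11) gives 24t ≡ 1 (mod 11), and since 2⁻¹ ≡ 6 (mod 11), t ≡ 6. Hence n ≡ 7 + 24·6 = 151 (mod 264).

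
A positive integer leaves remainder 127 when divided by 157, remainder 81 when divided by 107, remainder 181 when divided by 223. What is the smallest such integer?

3335592

The moduli are pairwise coprime; M = 157·107·223 = 3746177.
M/157 = 23861; 23861 ≡ 154 (mod 157); 154·52 ≡ 1, so inverse 52.
M/107 = 35011; 35011 ≡ 22 (mod 107); 22·73 ≡ 1, so inverse 73.
M/223 = 16799; 16799 ≡ 74 (mod 223); 74·220 ≡ 1, so inverse 220.
n ≡ 127·23861·52 + 81·35011·73 + 181·16799·220 = 1033534267.
1033534267 mod 3746177 = 3335592.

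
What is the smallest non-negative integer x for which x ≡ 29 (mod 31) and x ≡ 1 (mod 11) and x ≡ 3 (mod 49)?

From x ≡ 29 (mod 31) write x = 29 + 31t. Substituting into x ≡ 1 (mod 11) gives 31t ≡ 5 (mod 11), and since 9⁻¹ ≡ 5 (mod 11), t ≡ 3. Hence x ≡ 29 + 31·3 = 122 (mod 341).
From x ≡ 122 (mod 341) write x = 122 + 341t. Substituting into x ≡ 3 (mod 49) gives 341t ≡ 28 (mod 49), and since 47⁻¹ ≡ 24 (mod 49), t ≡ 35. Hence x ≡ 122 + 341·35 = 12057 (mod 16709).

12057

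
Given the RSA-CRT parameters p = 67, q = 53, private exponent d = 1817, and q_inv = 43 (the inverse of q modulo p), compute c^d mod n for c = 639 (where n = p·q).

d_p = d mod (p−1) = 1817 mod 66 = 35; d_q = d mod (q−1) = 49.
m₁ = c^(d_p) mod p: c ≡ 36 (mod 67), and 36^35 mod 67 = 23.
m₂ = c^(d_q) mod q: c ≡ 3 (mod 53), and 3^49 mod 53 = 2.
h = q_inv·(m₁ − m₂) mod p = 43·(23 − 2) mod 67 = 32.
m = m₂ + h·q = 2 + 32·53 = 1698.

1698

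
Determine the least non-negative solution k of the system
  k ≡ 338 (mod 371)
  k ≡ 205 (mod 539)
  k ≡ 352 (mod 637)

gcd(371, 539) = 7 and 7 | (205 − 338), so the pair is consistent; merging gives k ≡ 1822 (mod 28567), where 28567 = lcm(371, 539).
gcd(28567, 637) = 49 and 49 | (352 − 1822), so the pair is consistent; merging gives k ≡ 58956 (mod 371371), where 371371 = lcm(28567, 637).
The solution is unique modulo lcm(371, 539, 637) = 371371.

58956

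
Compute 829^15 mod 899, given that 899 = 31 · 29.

Mod 31: 829 ≡ 23; 23^15 ≡ 30 (mod 31).
Mod 29: 829 ≡ 17; 17^15 ≡ 12 (mod 29).
Combine by CRT: x ≡ 30 (mod 31), x ≡ 12 (mod 29) ⇒ x ≡ 650 (mod 899).

650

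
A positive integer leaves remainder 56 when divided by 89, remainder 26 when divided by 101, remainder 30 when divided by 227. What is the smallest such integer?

966596

The moduli are pairwise coprime; N = 89·101·227 = 2040503.
N/89 = 22927; 22927 ≡ 54 (mod 89); 54·61 ≡ 1, so inverse 61.
N/101 = 20203; 20203 ≡ 3 (mod 101); 3·34 ≡ 1, so inverse 34.
N/227 = 8989; 8989 ≡ 136 (mod 227); 136·222 ≡ 1, so inverse 222.
m ≡ 56·22927·61 + 26·20203·34 + 30·8989·222 = 156044824.
156044824 mod 2040503 = 966596.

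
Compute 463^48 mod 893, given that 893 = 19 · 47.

Mod 19: 463 ≡ 7; by Fermat, exponent reduces to 48 mod 18 = 12; 7^12 ≡ 1 (mod 19).
Mod 47: 463 ≡ 40; by Fermat, exponent reduces to 48 mod 46 = 2; 40^2 ≡ 2 (mod 47).
Combine by CRT: x ≡ 1 (mod 19), x ≡ 2 (mod 47) ⇒ x ≡ 96 (mod 893).

96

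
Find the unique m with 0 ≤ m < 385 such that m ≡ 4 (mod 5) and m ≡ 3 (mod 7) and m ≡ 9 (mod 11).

339

From m ≡ 4 (mod 5) write m = 4 + 5t. Substituting into m ≡ 3 (mod 7) gives 5t ≡ 6 (mod 7), and since 5⁻¹ ≡ 3 (mod 7), t ≡ 4. Hence m ≡ 4 + 5·4 = 24 (mod 35).
From m ≡ 24 (mod 35) write m = 24 + 35t. Substituting into m ≡ 9 (mod 11) gives 35t ≡ 7 (mod 11), and since 2⁻¹ ≡ 6 (mod 11), t ≡ 9. Hence m ≡ 24 + 35·9 = 339 (mod 385).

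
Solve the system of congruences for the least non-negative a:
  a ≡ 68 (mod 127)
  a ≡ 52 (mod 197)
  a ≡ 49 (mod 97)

2331153

From a ≡ 68 (mod 127) write a = 68 + 127t. Substituting into a ≡ 52 (mod 197) gives 127t ≡ 181 (mod 197), and since 127⁻¹ ≡ 121 (mod 197), t ≡ 34. Hence a ≡ 68 + 127·34 = 4386 (mod 25019).
From a ≡ 4386 (mod 25019) write a = 4386 + 25019t. Substituting into a ≡ 49 (mod 97) gives 25019t ≡ 28 (mod 97), and since 90⁻¹ ≡ 83 (mod 97), t ≡ 93. Hence a ≡ 4386 + 25019·93 = 2331153 (mod 2426843).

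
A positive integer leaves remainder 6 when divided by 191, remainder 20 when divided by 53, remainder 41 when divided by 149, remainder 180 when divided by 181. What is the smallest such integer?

246791870

The moduli are pairwise coprime; N = 191·53·149·181 = 273007187.
N/191 = 1429357; 1429357 ≡ 104 (mod 191); 104·90 ≡ 1, so inverse 90.
N/53 = 5151079; 5151079 ≡ 9 (mod 53); 9·6 ≡ 1, so inverse 6.
N/149 = 1832263; 1832263 ≡ 10 (mod 149); 10·15 ≡ 1, so inverse 15.
N/181 = 1508327; 1508327 ≡ 54 (mod 181); 54·57 ≡ 1, so inverse 57.
x ≡ 6·1429357·90 + 20·5151079·6 + 41·1832263·15 + 180·1508327·57 = 17992259025.
17992259025 mod 273007187 = 246791870.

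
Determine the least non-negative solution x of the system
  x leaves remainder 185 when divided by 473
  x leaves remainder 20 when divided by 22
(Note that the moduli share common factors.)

Combine the congruences pairwise.
gcd(473, 22) = 11 and 11 | (20 − 185), so the pair is consistent; merging gives x ≡ 658 (mod 946), where 946 = lcm(473, 22).
The solution is unique modulo lcm(473, 22) = 946.

658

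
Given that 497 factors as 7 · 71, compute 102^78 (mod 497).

Mod 7: 102 ≡ 4; since 6 | 78, by Fermat 4^78 ≡ 1 (mod 7).
Mod 71: 102 ≡ 31; by Fermat, exponent reduces to 78 mod 70 = 8; 31^8 ≡ 8 (mod 71).
Combine by CRT: x ≡ 1 (mod 7), x ≡ 8 (mod 71) ⇒ x ≡ 8 (mod 497).

8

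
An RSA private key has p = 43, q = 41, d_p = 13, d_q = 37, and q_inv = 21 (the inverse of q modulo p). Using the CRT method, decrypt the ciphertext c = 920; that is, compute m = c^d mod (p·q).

529

m₁ = c^(d_p) mod p: c ≡ 17 (mod 43), and 17^13 mod 43 = 13.
m₂ = c^(d_q) mod q: c ≡ 18 (mod 41), and 18^37 mod 41 = 37.
h = q_inv·(m₁ − m₂) mod p = 21·(13 − 37) mod 43 = 12.
m = m₂ + h·q = 37 + 12·41 = 529.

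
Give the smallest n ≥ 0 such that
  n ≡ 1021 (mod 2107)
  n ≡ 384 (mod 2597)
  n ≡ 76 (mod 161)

gcd(2107, 2597) = 49 and 49 | (384 − 1021), so the pair is consistent; merging gives n ≡ 104264 (mod 111671), where 111671 = lcm(2107, 2597).
gcd(111671, 161) = 7 and 7 | (76 − 104264), so the pair is consistent; merging gives n ≡ 997632 (mod 2568433), where 2568433 = lcm(111671, 161).
The solution is unique modulo lcm(2107, 2597, 161) = 2568433.

997632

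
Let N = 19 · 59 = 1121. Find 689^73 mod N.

Mod 19: 689 ≡ 5; by Fermat, exponent reduces to 73 mod 18 = 1; 5^1 ≡ 5 (mod 19).
Mod 59: 689 ≡ 40; by Fermat, exponent reduces to 73 mod 58 = 15; 40^15 ≡ 14 (mod 59).
Combine by CRT: x ≡ 5 (mod 19), x ≡ 14 (mod 59) ⇒ x ≡ 309 (mod 1121).

309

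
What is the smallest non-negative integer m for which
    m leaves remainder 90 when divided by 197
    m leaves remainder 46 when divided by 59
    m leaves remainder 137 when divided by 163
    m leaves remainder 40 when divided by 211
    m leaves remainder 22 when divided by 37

The moduli are pairwise coprime; N = 197·59·163·211·37 = 14790744043.
N/197 = 75079919; 75079919 ≡ 67 (mod 197); 67·50 ≡ 1, so inverse 50.
N/59 = 250690577; 250690577 ≡ 49 (mod 59); 49·53 ≡ 1, so inverse 53.
N/163 = 90740761; 90740761 ≡ 128 (mod 163); 128·149 ≡ 1, so inverse 149.
N/211 = 70098313; 70098313 ≡ 104 (mod 211); 104·140 ≡ 1, so inverse 140.
N/37 = 399749839; 399749839 ≡ 26 (mod 37); 26·10 ≡ 1, so inverse 10.
m ≡ 90·75079919·50 + 46·250690577·53 + 137·90740761·149 + 40·70098313·140 + 22·399749839·10 = 3281829933899.
3281829933899 mod 14790744043 = 13075500396.

13075500396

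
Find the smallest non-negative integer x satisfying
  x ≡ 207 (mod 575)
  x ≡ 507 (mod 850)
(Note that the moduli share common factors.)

gcd(575, 850) = 25 and 25 | (507 − 207), so the pair is consistent; merging gives x ≡ 1357 (mod 19550), where 19550 = lcm(575, 850).
The solution is unique modulo lcm(575, 850) = 19550.

1357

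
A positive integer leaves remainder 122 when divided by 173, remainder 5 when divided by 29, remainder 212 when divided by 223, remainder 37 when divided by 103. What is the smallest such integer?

43347175

From t ≡ 122 (mod 173) write t = 122 + 173s. Substituting into t ≡ 5 (mod 29) gives 173s ≡ 28 (mod 29), and since 28⁻¹ ≡ 28 (mod 29), s ≡ 1. Hence t ≡ 122 + 173·1 = 295 (mod 5017).
From t ≡ 295 (mod 5017) write t = 295 + 5017s. Substituting into t ≡ 212 (mod 223) gives 5017s ≡ 140 (mod 223), and since 111⁻¹ ≡ 221 (mod 223), s ≡ 166. Hence t ≡ 295 + 5017·166 = 833117 (mod 1118791).
From t ≡ 833117 (mod 1118791) write t = 833117 + 1118791s. Substituting into t ≡ 37 (mod 103) gives 1118791s ≡ 87 (mod 103), and since 5⁻¹ ≡ 62 (mod 103), s ≡ 38. Hence t ≡ 833117 + 1118791·38 = 43347175 (mod 115235473).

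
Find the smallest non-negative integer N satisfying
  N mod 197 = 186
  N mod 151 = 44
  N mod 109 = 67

1082110

Combine the congruences pairwise.
From N ≡ 186 (mod 197) write N = 186 + 197t. Substituting into N ≡ 44 (mod 151) gives 197t ≡ 9 (mod 151), and since 46⁻¹ ≡ 23 (mod 151), t ≡ 56. Hence N ≡ 186 + 197·56 = 11218 (mod 29747).
From N ≡ 11218 (mod 29747) write N = 11218 + 29747t. Substituting into N ≡ 67 (mod 109) gives 29747t ≡ 76 (mod 109), and since 99⁻¹ ≡ 98 (mod 109), t ≡ 36. Hence N ≡ 11218 + 29747·36 = 1082110 (mod 3242423).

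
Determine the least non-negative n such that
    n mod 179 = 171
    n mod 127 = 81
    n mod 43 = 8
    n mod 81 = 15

33472455

The moduli are pairwise coprime; M = 179·127·43·81 = 79179039.
M/179 = 442341; 442341 ≡ 32 (mod 179); 32·28 ≡ 1, so inverse 28.
M/127 = 623457; 623457 ≡ 14 (mod 127); 14·118 ≡ 1, so inverse 118.
M/43 = 1841373; 1841373 ≡ 27 (mod 43); 27·8 ≡ 1, so inverse 8.
M/81 = 977519; 977519 ≡ 11 (mod 81); 11·59 ≡ 1, so inverse 59.
n ≡ 171·442341·28 + 81·623457·118 + 8·1841373·8 + 15·977519·59 = 9059882901.
9059882901 mod 79179039 = 33472455.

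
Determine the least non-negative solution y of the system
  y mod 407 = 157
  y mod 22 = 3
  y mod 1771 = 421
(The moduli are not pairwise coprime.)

67719

gcd(407, 22) = 11 and 11 | (3 − 157), so the pair is consistent; merging gives y ≡ 157 (mod 814), where 814 = lcm(407, 22).
gcd(814, 1771) = 11 and 11 | (421 − 157), so the pair is consistent; merging gives y ≡ 67719 (mod 131054), where 131054 = lcm(814, 1771).
The solution is unique modulo lcm(407, 22, 1771) = 131054.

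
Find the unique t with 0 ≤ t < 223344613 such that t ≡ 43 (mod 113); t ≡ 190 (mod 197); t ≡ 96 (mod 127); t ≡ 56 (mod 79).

21810060

From t ≡ 43 (mod 113) write t = 43 + 113s. Substituting into t ≡ 190 (mod 197) gives 113s ≡ 147 (mod 197), and since 113⁻¹ ≡ 68 (mod 197), s ≡ 146. Hence t ≡ 43 + 113·146 = 16541 (mod 22261).
From t ≡ 16541 (mod 22261) write t = 16541 + 22261s. Substituting into t ≡ 96 (mod 127) gives 22261s ≡ 65 (mod 127), and since 36⁻¹ ≡ 60 (mod 127), s ≡ 90. Hence t ≡ 16541 + 22261·90 = 2020031 (mod 2827147).
From t ≡ 2020031 (mod 2827147) write t = 2020031 + 2827147s. Substituting into t ≡ 56 (mod 79) gives 2827147s ≡ 55 (mod 79), and since 53⁻¹ ≡ 3 (mod 79), s ≡ 7. Hence t ≡ 2020031 + 2827147·7 = 21810060 (mod 223344613).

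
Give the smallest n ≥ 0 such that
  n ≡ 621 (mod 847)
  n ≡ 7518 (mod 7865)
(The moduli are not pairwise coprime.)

Combine the congruences pairwise.
gcd(847, 7865) = 121 and 121 | (7518 − 621), so the pair is consistent; merging gives n ≡ 31113 (mod 55055), where 55055 = lcm(847, 7865).
The solution is unique modulo lcm(847, 7865) = 55055.

31113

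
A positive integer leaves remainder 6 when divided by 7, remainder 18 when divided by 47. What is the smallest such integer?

300

Combine the congruences pairwise.
From m ≡ 6 (mod 7) write m = 6 + 7t. Substituting into m ≡ 18 (mod 47) gives 7t ≡ 12 (mod 47), and since 7⁻¹ ≡ 27 (mod 47), t ≡ 42. Hence m ≡ 6 + 7·42 = 300 (mod 329).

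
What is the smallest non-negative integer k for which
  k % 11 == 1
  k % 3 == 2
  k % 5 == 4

From k ≡ 1 (mod 11) write k = 1 + 11t. Substituting into k ≡ 2 (mod 3) gives 11t ≡ 1 (mod 3), and since 2⁻¹ ≡ 2 (mod 3), t ≡ 2. Hence k ≡ 1 + 11·2 = 23 (mod 33).
From k ≡ 23 (mod 33) write k = 23 + 33t. Substituting into k ≡ 4 (mod 5) gives 33t ≡ 1 (mod 5), and since 3⁻¹ ≡ 2 (mod 5), t ≡ 2. Hence k ≡ 23 + 33·2 = 89 (mod 165).

89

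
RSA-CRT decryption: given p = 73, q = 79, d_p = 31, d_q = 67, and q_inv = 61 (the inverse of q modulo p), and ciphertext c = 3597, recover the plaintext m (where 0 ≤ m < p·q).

3126

m₁ = c^(d_p) mod p: c ≡ 20 (mod 73), and 20^31 mod 73 = 60.
m₂ = c^(d_q) mod q: c ≡ 42 (mod 79), and 42^67 mod 79 = 45.
h = q_inv·(m₁ − m₂) mod p = 61·(60 − 45) mod 73 = 39.
m = m₂ + h·q = 45 + 39·79 = 3126.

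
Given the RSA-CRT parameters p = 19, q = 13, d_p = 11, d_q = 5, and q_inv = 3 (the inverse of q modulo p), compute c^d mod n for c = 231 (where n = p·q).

238

m₁ = c^(d_p) mod p: c ≡ 3 (mod 19), and 3^11 mod 19 = 10.
m₂ = c^(d_q) mod q: c ≡ 10 (mod 13), and 10^5 mod 13 = 4.
h = q_inv·(m₁ − m₂) mod p = 3·(10 − 4) mod 19 = 18.
m = m₂ + h·q = 4 + 18·13 = 238.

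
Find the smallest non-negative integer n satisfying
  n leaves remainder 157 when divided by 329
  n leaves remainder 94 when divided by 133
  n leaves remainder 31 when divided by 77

gcd(329, 133) = 7 and 7 | (94 − 157), so the pair is consistent; merging gives n ≡ 6079 (mod 6251), where 6251 = lcm(329, 133).
gcd(6251, 77) = 7 and 7 | (31 − 6079), so the pair is consistent; merging gives n ≡ 56087 (mod 68761), where 68761 = lcm(6251, 77).
The solution is unique modulo lcm(329, 133, 77) = 68761.

56087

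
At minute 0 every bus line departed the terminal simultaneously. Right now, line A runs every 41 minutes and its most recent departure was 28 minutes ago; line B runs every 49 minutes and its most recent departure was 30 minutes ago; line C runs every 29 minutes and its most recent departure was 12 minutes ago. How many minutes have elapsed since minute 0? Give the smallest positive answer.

The moduli are pairwise coprime; N = 41·49·29 = 58261.
N/41 = 1421; 1421 ≡ 27 (mod 41); 27·38 ≡ 1, so inverse 38.
N/49 = 1189; 1189 ≡ 13 (mod 49); 13·34 ≡ 1, so inverse 34.
N/29 = 2009; 2009 ≡ 8 (mod 29); 8·11 ≡ 1, so inverse 11.
t ≡ 28·1421·38 + 30·1189·34 + 12·2009·11 = 2989912.
2989912 mod 58261 = 18601.

18601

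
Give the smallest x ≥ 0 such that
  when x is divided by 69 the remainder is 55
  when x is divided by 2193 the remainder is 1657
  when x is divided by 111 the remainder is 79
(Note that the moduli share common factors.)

256045

Combine the congruences pairwise.
gcd(69, 2193) = 3 and 3 | (1657 − 55), so the pair is consistent; merging gives x ≡ 3850 (mod 50439), where 50439 = lcm(69, 2193).
gcd(50439, 111) = 3 and 3 | (79 − 3850), so the pair is consistent; merging gives x ≡ 256045 (mod 1866243), where 1866243 = lcm(50439, 111).
The solution is unique modulo lcm(69, 2193, 111) = 1866243.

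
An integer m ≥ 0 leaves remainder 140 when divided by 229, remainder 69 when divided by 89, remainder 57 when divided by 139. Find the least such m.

1618712

The moduli are pairwise coprime; N = 229·89·139 = 2832959.
N/229 = 12371; 12371 ≡ 5 (mod 229); 5·46 ≡ 1, so inverse 46.
N/89 = 31831; 31831 ≡ 58 (mod 89); 58·66 ≡ 1, so inverse 66.
N/139 = 20381; 20381 ≡ 87 (mod 139); 87·8 ≡ 1, so inverse 8.
m ≡ 140·12371·46 + 69·31831·66 + 57·20381·8 = 233921350.
233921350 mod 2832959 = 1618712.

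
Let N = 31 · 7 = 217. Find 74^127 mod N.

179

Mod 31: 74 ≡ 12; by Fermat, exponent reduces to 127 mod 30 = 7; 12^7 ≡ 24 (mod 31).
Mod 7: 74 ≡ 4; by Fermat, exponent reduces to 127 mod 6 = 1; 4^1 ≡ 4 (mod 7).
Combine by CRT: x ≡ 24 (mod 31), x ≡ 4 (mod 7) ⇒ x ≡ 179 (mod 217).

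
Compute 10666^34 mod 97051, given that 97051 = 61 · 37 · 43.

74454

Mod 61: 10666 ≡ 52; 52^34 ≡ 34 (mod 61).
Mod 37: 10666 ≡ 10; 10^34 ≡ 10 (mod 37).
Mod 43: 10666 ≡ 2; 2^34 ≡ 21 (mod 43).
Combine by CRT: x ≡ 34 (mod 61), x ≡ 10 (mod 37), x ≡ 21 (mod 43) ⇒ x ≡ 74454 (mod 97051).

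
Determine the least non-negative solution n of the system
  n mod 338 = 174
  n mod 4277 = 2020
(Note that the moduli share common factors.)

gcd(338, 4277) = 13 and 13 | (2020 − 174), so the pair is consistent; merging gives n ≡ 44790 (mod 111202), where 111202 = lcm(338, 4277).
The solution is unique modulo lcm(338, 4277) = 111202.

44790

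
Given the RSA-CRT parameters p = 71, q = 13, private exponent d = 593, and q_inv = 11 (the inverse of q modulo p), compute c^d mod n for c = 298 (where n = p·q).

d_p = d mod (p−1) = 593 mod 70 = 33; d_q = d mod (q−1) = 5.
m₁ = c^(d_p) mod p: c ≡ 14 (mod 71), and 14^33 mod 71 = 46.
m₂ = c^(d_q) mod q: c ≡ 12 (mod 13), and 12^5 mod 13 = 12.
h = q_inv·(m₁ − m₂) mod p = 11·(46 − 12) mod 71 = 19.
m = m₂ + h·q = 12 + 19·13 = 259.

259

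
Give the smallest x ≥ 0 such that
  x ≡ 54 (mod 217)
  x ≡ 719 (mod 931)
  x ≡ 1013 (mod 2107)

911237

Combine the congruences pairwise.
gcd(217, 931) = 7 and 7 | (719 − 54), so the pair is consistent; merging gives x ≡ 16546 (mod 28861), where 28861 = lcm(217, 931).
gcd(28861, 2107) = 49 and 49 | (1013 − 16546), so the pair is consistent; merging gives x ≡ 911237 (mod 1241023), where 1241023 = lcm(28861, 2107).
The solution is unique modulo lcm(217, 931, 2107) = 1241023.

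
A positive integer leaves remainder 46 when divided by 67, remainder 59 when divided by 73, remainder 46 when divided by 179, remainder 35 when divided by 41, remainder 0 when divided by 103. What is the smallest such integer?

The moduli are pairwise coprime; N = 67·73·179·41·103 = 3697190047.
N/67 = 55181941; 55181941 ≡ 4 (mod 67); 4·17 ≡ 1, so inverse 17.
N/73 = 50646439; 50646439 ≡ 61 (mod 73); 61·6 ≡ 1, so inverse 6.
N/179 = 20654693; 20654693 ≡ 62 (mod 179); 62·26 ≡ 1, so inverse 26.
N/41 = 90175367; 90175367 ≡ 8 (mod 41); 8·36 ≡ 1, so inverse 36.
N/103 = 35895049; 35895049 ≡ 64 (mod 103); 64·66 ≡ 1, so inverse 66.
k ≡ 46·55181941·17 + 59·50646439·6 + 46·20654693·26 + 35·90175367·36 + 0·35895049·66 = 199405092516.
199405092516 mod 3697190047 = 3454020025.

3454020025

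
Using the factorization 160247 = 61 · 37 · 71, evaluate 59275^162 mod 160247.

148149

Mod 61: 59275 ≡ 44; by Fermat, exponent reduces to 162 mod 60 = 42; 44^42 ≡ 41 (mod 61).
Mod 37: 59275 ≡ 1; by Fermat, exponent reduces to 162 mod 36 = 18; 1^18 ≡ 1 (mod 37).
Mod 71: 59275 ≡ 61; by Fermat, exponent reduces to 162 mod 70 = 22; 61^22 ≡ 43 (mod 71).
Combine by CRT: x ≡ 41 (mod 61), x ≡ 1 (mod 37), x ≡ 43 (mod 71) ⇒ x ≡ 148149 (mod 160247).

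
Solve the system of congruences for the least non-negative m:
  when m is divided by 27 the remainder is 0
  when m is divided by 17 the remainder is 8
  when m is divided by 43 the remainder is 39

From m ≡ 0 (mod 27) write m = 0 + 27t. Substituting into m ≡ 8 (mod 17) gives 27t ≡ 8 (mod 17), and since 10⁻¹ ≡ 12 (mod 17), t ≡ 11. Hence m ≡ 0 + 27·11 = 297 (mod 459).
From m ≡ 297 (mod 459) write m = 297 + 459t. Substituting into m ≡ 39 (mod 43) gives 459t ≡ 0 (mod 43), and since 29⁻¹ ≡ 3 (mod 43), t ≡ 0. Hence m ≡ 297 + 459·0 = 297 (mod 19737).

297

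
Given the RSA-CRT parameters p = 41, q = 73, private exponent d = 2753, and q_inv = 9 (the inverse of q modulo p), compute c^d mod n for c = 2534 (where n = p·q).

2890

d_p = d mod (p−1) = 2753 mod 40 = 33; d_q = d mod (q−1) = 17.
m₁ = c^(d_p) mod p: c ≡ 33 (mod 41), and 33^33 mod 41 = 20.
m₂ = c^(d_q) mod q: c ≡ 52 (mod 73), and 52^17 mod 73 = 43.
h = q_inv·(m₁ − m₂) mod p = 9·(20 − 43) mod 41 = 39.
m = m₂ + h·q = 43 + 39·73 = 2890.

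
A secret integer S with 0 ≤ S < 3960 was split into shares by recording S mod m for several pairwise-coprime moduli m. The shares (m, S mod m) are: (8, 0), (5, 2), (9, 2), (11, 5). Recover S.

The moduli are pairwise coprime; N = 8·5·9·11 = 3960.
N/8 = 495; 495 ≡ 7 (mod 8); 7·7 ≡ 1, so inverse 7.
N/5 = 792; 792 ≡ 2 (mod 5); 2·3 ≡ 1, so inverse 3.
N/9 = 440; 440 ≡ 8 (mod 9); 8·8 ≡ 1, so inverse 8.
N/11 = 360; 360 ≡ 8 (mod 11); 8·7 ≡ 1, so inverse 7.
S ≡ 0·495·7 + 2·792·3 + 2·440·8 + 5·360·7 = 24392.
24392 mod 3960 = 632.

632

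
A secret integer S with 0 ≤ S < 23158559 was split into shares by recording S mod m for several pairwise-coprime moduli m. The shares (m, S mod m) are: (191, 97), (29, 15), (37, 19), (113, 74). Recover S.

Combine the congruences pairwise.
From S ≡ 97 (mod 191) write S = 97 + 191t. Substituting into S ≡ 15 (mod 29) gives 191t ≡ 5 (mod 29), and since 17⁻¹ ≡ 12 (mod 29), t ≡ 2. Hence S ≡ 97 + 191·2 = 479 (mod 5539).
From S ≡ 479 (mod 5539) write S = 479 + 5539t. Substituting into S ≡ 19 (mod 37) gives 5539t ≡ 21 (mod 37), and since 26⁻¹ ≡ 10 (mod 37), t ≡ 25. Hence S ≡ 479 + 5539·25 = 138954 (mod 204943).
From S ≡ 138954 (mod 204943) write S = 138954 + 204943t. Substituting into S ≡ 74 (mod 113) gives 204943t ≡ 110 (mod 113), and since 74⁻¹ ≡ 84 (mod 113), t ≡ 87. Hence S ≡ 138954 + 204943·87 = 17968995 (mod 23158559).

17968995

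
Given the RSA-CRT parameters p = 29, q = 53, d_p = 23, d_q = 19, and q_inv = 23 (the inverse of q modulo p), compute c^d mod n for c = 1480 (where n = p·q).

m₁ = c^(d_p) mod p: c ≡ 1 (mod 29), and 1^23 mod 29 = 1.
m₂ = c^(d_q) mod q: c ≡ 49 (mod 53), and 49^19 mod 53 = 15.
h = q_inv·(m₁ − m₂) mod p = 23·(1 − 15) mod 29 = 26.
m = m₂ + h·q = 15 + 26·53 = 1393.

1393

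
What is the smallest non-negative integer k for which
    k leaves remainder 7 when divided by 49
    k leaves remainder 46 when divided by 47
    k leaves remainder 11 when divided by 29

From k ≡ 7 (mod 49) write k = 7 + 49t. Substituting into k ≡ 46 (mod 47) gives 49t ≡ 39 (mod 47), and since 2⁻¹ ≡ 24 (mod 47), t ≡ 43. Hence k ≡ 7 + 49·43 = 2114 (mod 2303).
From k ≡ 2114 (mod 2303) write k = 2114 + 2303t. Substituting into k ≡ 11 (mod 29) gives 2303t ≡ 14 (mod 29), and since 12⁻¹ ≡ 17 (mod 29), t ≡ 6. Hence k ≡ 2114 + 2303·6 = 15932 (mod 66787).

15932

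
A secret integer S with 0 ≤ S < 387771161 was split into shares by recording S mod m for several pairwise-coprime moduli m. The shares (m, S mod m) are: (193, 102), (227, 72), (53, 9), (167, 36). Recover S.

The moduli are pairwise coprime; N = 193·227·53·167 = 387771161.
N/193 = 2009177; 2009177 ≡ 47 (mod 193); 47·115 ≡ 1, so inverse 115.
N/227 = 1708243; 1708243 ≡ 68 (mod 227); 68·217 ≡ 1, so inverse 217.
N/53 = 7316437; 7316437 ≡ 52 (mod 53); 52·52 ≡ 1, so inverse 52.
N/167 = 2321983; 2321983 ≡ 15 (mod 167); 15·78 ≡ 1, so inverse 78.
S ≡ 102·2009177·115 + 72·1708243·217 + 9·7316437·52 + 36·2321983·78 = 60201455622.
60201455622 mod 387771161 = 96925667.

96925667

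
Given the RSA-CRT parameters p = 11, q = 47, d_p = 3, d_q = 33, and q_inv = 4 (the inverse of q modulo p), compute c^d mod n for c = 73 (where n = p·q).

255

m₁ = c^(d_p) mod p: c ≡ 7 (mod 11), and 7^3 mod 11 = 2.
m₂ = c^(d_q) mod q: c ≡ 26 (mod 47), and 26^33 mod 47 = 20.
h = q_inv·(m₁ − m₂) mod p = 4·(2 − 20) mod 11 = 5.
m = m₂ + h·q = 20 + 5·47 = 255.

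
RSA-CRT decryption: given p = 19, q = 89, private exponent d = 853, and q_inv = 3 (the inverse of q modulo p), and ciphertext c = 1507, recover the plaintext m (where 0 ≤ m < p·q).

d_p = d mod (p−1) = 853 mod 18 = 7; d_q = d mod (q−1) = 61.
m₁ = c^(d_p) mod p: c ≡ 6 (mod 19), and 6^7 mod 19 = 9.
m₂ = c^(d_q) mod q: c ≡ 83 (mod 89), and 83^61 mod 89 = 28.
h = q_inv·(m₁ − m₂) mod p = 3·(9 − 28) mod 19 = 0.
m = m₂ + h·q = 28 + 0·89 = 28.

28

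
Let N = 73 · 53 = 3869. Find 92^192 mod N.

1614

Mod 73: 92 ≡ 19; by Fermat, exponent reduces to 192 mod 72 = 48; 19^48 ≡ 8 (mod 73).
Mod 53: 92 ≡ 39; by Fermat, exponent reduces to 192 mod 52 = 36; 39^36 ≡ 24 (mod 53).
Combine by CRT: x ≡ 8 (mod 73), x ≡ 24 (mod 53) ⇒ x ≡ 1614 (mod 3869).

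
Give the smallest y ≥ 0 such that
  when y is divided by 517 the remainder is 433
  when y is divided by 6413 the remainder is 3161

gcd(517, 6413) = 11 and 11 | (3161 − 433), so the pair is consistent; merging gives y ≡ 189138 (mod 301411), where 301411 = lcm(517, 6413).
The solution is unique modulo lcm(517, 6413) = 301411.

189138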